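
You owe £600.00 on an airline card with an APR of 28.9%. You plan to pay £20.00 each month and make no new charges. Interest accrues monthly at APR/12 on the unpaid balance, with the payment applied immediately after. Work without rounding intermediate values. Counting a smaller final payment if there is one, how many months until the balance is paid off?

Monthly rate r = 28.9%/12 = 2.40833% = 0.0240833.
Recurrence: B ← B·(1+r) − £20.00.
Month 1: interest £14.45; balance after payment £594.45.
Month 2: interest £14.32; balance after payment £588.77.
Closed form: n = −ln(1 − rB₀/P)/ln(1+r) = −ln(0.2775)/ln(1.02408) ≈ 53.868, so the balance reaches zero during payment 54.

54 months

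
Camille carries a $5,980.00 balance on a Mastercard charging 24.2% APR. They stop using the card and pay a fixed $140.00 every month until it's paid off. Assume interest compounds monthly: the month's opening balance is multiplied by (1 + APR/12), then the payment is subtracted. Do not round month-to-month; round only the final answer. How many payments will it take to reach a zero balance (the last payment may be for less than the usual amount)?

Monthly rate r = 24.2%/12 = 2.01667% = 0.0201667.
Recurrence: B ← B·(1+r) − $140.00.
Month 1: interest $120.60; balance after payment $5,960.60.
Month 2: interest $120.21; balance after payment $5,940.80.
Closed form: n = −ln(1 − rB₀/P)/ln(1+r) = −ln(0.1386)/ln(1.02017) ≈ 98.978, so the balance reaches zero during payment 99.

99 months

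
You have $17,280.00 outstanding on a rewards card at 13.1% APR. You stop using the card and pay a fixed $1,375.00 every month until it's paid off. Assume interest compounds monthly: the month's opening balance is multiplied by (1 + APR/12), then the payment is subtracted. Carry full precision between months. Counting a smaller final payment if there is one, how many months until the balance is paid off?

Monthly rate r = 13.1%/12 = 1.09167% = 0.0109167.
Recurrence: B ← B·(1+r) − $1,375.00.
Month 1: interest $188.64; balance after payment $16,093.64.
Month 2: interest $175.69; balance after payment $14,894.33.
Closed form: n = −ln(1 − rB₀/P)/ln(1+r) = −ln(0.86281)/ln(1.01092) ≈ 13.591, so the balance reaches zero during payment 14.

14 payments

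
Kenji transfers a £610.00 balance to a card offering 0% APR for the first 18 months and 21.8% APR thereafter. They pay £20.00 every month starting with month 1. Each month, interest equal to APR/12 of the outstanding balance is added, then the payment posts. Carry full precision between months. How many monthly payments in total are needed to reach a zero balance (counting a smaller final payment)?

Promo months 1–18 at r₀ = 0%/12 = 0; months 19+ at r₁ = 21.8%/12 = 0.0181667.
After month 18 (no interest yet): B = £610.00 − 18·£20.00 = £250.00.
Then at r₁ with £20.00/mo: n₂ = −ln(1 − r₁·B/P)/ln(1+r₁) ≈ 14.31 → 15 more payments.

33 payments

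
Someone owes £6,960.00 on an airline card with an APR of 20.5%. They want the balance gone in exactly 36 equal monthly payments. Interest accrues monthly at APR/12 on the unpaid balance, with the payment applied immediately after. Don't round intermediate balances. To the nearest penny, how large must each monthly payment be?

Monthly rate r = 20.5%/12 = 1.70833% = 0.0170833.
Level-payment amortization: P = B₀·r / (1 − (1+r)^(−n)) = 6960.00·0.0170833 / (1 − 1.01708^(−36)).
Denominator 1 − (1+r)^(−36) = 0.456543681.
P = 118.9 / 0.456543681 ≈ 260.44.

£260.44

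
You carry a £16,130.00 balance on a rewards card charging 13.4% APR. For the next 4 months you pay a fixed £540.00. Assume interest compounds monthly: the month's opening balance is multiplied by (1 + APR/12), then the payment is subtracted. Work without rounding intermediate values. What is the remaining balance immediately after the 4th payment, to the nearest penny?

£14,666.18

Monthly rate r = 13.4%/12 = 1.11667% = 0.0111667.
Each month: B ← B·(1+r) − £540.00.
Month 1: interest £180.12; balance after payment £15,770.12.
Month 2: interest £176.10; balance after payment £15,406.22.
Month 3: interest £172.04; balance after payment £15,038.25.
Month 4: interest £167.93; balance after payment £14,666.18.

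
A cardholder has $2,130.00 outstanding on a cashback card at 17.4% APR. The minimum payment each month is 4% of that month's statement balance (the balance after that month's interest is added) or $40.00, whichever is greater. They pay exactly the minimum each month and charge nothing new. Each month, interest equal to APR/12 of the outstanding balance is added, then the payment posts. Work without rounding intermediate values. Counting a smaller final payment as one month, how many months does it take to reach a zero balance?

60 months

Monthly rate r = 17.4%/12 = 1.45% = 0.0145.
While 4% of the post-interest balance exceeds $40.00, each month B ← (B·(1+r))·(1 − 0.04), i.e. B shrinks by the factor (1+r)·0.96 = 0.97392.
This holds for months 1–30. Entering month 31 the balance is $964.00; 4% of the post-interest balance is now below $40.00, so the flat $40.00 minimum applies from here.
From month 31 a fixed $40.00 at rate r clears $964.00 in 30 more payments. Total: 30 + 30 = 60 months.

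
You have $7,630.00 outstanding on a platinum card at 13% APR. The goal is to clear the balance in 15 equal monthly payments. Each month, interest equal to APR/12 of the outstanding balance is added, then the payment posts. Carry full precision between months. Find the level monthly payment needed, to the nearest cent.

Monthly rate r = 13%/12 = 1.08333% = 0.0108333.
Level-payment amortization: P = B₀·r / (1 − (1+r)^(−n)) = 7630.00·0.0108333 / (1 − 1.01083^(−15)).
Denominator 1 − (1+r)^(−15) = 0.149240754.
P = 82.6583 / 0.149240754 ≈ 553.86.

$553.86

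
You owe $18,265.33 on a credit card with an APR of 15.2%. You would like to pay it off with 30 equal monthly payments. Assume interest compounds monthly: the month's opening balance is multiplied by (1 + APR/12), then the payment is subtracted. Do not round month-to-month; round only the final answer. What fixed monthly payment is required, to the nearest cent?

Monthly rate r = 15.2%/12 = 1.26667% = 0.0126667.
Level-payment amortization: P = B₀·r / (1 − (1+r)^(−n)) = 18265.33·0.0126667 / (1 − 1.01267^(−30)).
Denominator 1 − (1+r)^(−30) = 0.314504583.
P = 231.361 / 0.314504583 ≈ 735.64.

$735.64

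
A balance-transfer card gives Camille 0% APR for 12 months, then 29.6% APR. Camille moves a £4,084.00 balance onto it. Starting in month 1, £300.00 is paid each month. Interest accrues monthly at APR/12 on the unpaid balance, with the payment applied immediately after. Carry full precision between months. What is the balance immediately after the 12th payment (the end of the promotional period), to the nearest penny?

Promo months 1–12 at r₀ = 0%/12 = 0; months 13+ at r₁ = 29.6%/12 = 0.0246667.
After month 12 (no interest yet): B = £4,084.00 − 12·£300.00 = £484.00.

£484.00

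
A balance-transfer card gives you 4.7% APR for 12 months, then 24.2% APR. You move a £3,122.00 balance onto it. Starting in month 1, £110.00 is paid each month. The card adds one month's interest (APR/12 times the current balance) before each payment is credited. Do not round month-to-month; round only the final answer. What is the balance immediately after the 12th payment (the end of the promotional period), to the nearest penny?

Promo months 1–12 at r₀ = 4.7%/12 = 0.00391667; months 13+ at r₁ = 24.2%/12 = 0.0201667.
After month 12: iterate B ← B·(1+r₀) − £110.00 for 12 months → £1,923.13.

£1,923.13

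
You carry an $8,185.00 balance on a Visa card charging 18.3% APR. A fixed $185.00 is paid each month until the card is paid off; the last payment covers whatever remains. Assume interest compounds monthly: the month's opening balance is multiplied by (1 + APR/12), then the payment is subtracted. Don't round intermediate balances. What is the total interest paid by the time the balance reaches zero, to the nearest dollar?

$5,543

Monthly rate r = 18.3%/12 = 1.525% = 0.01525.
Payoff takes n = ⌈−ln(1 − rB₀/P)/ln(1+r)⌉ = ⌈74.202⌉ = 75 payments; the last is $37.57.
Total paid = 74·$185.00 + $37.57 = $13,727.57.
Total interest = total paid − principal = $13,727.57 − $8,185.00 = $5,542.57.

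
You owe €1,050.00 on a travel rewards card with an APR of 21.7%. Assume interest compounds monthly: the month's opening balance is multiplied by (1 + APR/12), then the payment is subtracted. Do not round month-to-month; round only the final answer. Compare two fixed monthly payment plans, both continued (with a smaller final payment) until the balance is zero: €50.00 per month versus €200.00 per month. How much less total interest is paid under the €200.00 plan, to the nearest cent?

€219.02

Monthly rate r = 21.7%/12 = 1.80833% = 0.0180833.
At €50.00/mo: n = ⌈−ln(1 − rB₀/P)/ln(1+r)⌉ = 27 payments (last €32.65); total interest = total paid − €1,050.00 = €282.65.
At €200.00/mo: 6 payments (last €113.63); total interest €63.63.
Interest saved = €282.65 − €63.63 = €219.02.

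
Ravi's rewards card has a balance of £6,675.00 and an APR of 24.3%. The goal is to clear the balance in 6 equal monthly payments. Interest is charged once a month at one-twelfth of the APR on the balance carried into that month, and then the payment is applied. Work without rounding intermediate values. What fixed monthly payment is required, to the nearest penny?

Monthly rate r = 24.3%/12 = 2.025% = 0.02025.
Level-payment amortization: P = B₀·r / (1 − (1+r)^(−n)) = 6675.00·0.02025 / (1 − 1.02025^(−6)).
Denominator 1 − (1+r)^(−6) = 0.113333339.
P = 135.169 / 0.113333339 ≈ 1192.67.

£1,192.67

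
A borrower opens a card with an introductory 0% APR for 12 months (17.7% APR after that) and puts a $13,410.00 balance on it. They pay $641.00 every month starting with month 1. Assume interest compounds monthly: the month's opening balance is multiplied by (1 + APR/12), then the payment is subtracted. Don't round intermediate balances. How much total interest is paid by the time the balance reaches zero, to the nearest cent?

Promo months 1–12 at r₀ = 0%/12 = 0; months 13+ at r₁ = 17.7%/12 = 0.01475.
After month 12 (no interest yet): B = $13,410.00 − 12·$641.00 = $5,718.00.
Then at r₁ with $641.00/mo: n₂ = −ln(1 − r₁·B/P)/ln(1+r₁) ≈ 9.63 → 10 more payments.
Total paid = 21·$641.00 + $408.01 = $13,869.01; interest = $13,869.01 − $13,410.00 = $459.01.

$459.01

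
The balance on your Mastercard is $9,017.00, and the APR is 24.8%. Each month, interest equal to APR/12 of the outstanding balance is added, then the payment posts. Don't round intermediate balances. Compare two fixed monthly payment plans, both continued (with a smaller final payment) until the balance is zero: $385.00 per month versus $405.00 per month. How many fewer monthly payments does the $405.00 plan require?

Monthly rate r = 24.8%/12 = 2.06667% = 0.0206667.
At $385.00/mo: n = ⌈−ln(1 − rB₀/P)/ln(1+r)⌉ = 33 payments (last $134.77); total interest = total paid − $9,017.00 = $3,437.77.
At $405.00/mo: 31 payments (last $54.74); total interest $3,187.74.
Payments saved = 33 − 31 = 2.

2 fewer payments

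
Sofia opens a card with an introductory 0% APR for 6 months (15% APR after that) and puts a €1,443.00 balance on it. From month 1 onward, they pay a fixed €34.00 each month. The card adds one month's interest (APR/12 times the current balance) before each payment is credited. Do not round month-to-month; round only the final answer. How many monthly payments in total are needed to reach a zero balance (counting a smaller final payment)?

Promo months 1–6 at r₀ = 0%/12 = 0; months 7+ at r₁ = 15%/12 = 0.0125.
After month 6 (no interest yet): B = €1,443.00 − 6·€34.00 = €1,239.00.
Then at r₁ with €34.00/mo: n₂ = −ln(1 − r₁·B/P)/ln(1+r₁) ≈ 48.94 → 49 more payments.

55 payments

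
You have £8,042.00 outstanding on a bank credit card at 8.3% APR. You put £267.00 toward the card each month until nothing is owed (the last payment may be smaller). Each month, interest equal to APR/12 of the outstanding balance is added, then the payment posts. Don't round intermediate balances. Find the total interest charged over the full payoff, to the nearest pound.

Monthly rate r = 8.3%/12 = 0.691667% = 0.00691667.
Payoff takes n = ⌈−ln(1 − rB₀/P)/ln(1+r)⌉ = ⌈33.892⌉ = 34 payments; the last is £238.12.
Total paid = 33·£267.00 + £238.12 = £9,049.12.
Total interest = total paid − principal = £9,049.12 − £8,042.00 = £1,007.12.

£1,007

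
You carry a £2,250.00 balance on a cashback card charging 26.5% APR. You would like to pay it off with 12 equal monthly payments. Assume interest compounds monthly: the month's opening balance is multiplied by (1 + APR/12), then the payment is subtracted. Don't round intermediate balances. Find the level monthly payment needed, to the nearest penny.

Monthly rate r = 26.5%/12 = 2.20833% = 0.0220833.
Level-payment amortization: P = B₀·r / (1 − (1+r)^(−n)) = 2250.00·0.0220833 / (1 − 1.02208^(−12)).
Denominator 1 − (1+r)^(−12) = 0.230578492.
P = 49.6875 / 0.230578492 ≈ 215.49.

£215.49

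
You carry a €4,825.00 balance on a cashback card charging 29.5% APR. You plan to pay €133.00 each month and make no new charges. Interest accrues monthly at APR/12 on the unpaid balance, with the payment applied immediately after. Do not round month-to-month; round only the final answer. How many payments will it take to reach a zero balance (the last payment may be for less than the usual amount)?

92 months

Monthly rate r = 29.5%/12 = 2.45833% = 0.0245833.
Recurrence: B ← B·(1+r) − €133.00.
Month 1: interest €118.61; balance after payment €4,810.61.
Month 2: interest €118.26; balance after payment €4,795.88.
Closed form: n = −ln(1 − rB₀/P)/ln(1+r) = −ln(0.10816)/ln(1.02458) ≈ 91.581, so the balance reaches zero during payment 92.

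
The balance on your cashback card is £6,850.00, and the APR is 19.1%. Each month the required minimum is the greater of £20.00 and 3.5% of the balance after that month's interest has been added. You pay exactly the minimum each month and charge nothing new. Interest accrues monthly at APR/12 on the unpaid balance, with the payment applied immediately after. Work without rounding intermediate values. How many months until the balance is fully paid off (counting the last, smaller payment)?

Monthly rate r = 19.1%/12 = 1.59167% = 0.0159167.
While 3.5% of the post-interest balance exceeds £20.00, each month B ← (B·(1+r))·(1 − 0.035), i.e. B shrinks by the factor (1+r)·0.965 = 0.98036.
This holds for months 1–127. Entering month 128 the balance is £551.62; 3.5% of the post-interest balance is now below £20.00, so the flat £20.00 minimum applies from here.
From month 128 a fixed £20.00 at rate r clears £551.62 in 37 more payments. Total: 127 + 37 = 164 months.

164 months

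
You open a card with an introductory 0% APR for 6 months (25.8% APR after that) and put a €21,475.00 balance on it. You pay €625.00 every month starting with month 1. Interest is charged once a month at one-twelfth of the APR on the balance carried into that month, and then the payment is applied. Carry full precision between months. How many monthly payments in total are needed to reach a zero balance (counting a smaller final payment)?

51 months

Promo months 1–6 at r₀ = 0%/12 = 0; months 7+ at r₁ = 25.8%/12 = 0.0215.
After month 6 (no interest yet): B = €21,475.00 − 6·€625.00 = €17,725.00.
Then at r₁ with €625.00/mo: n₂ = −ln(1 − r₁·B/P)/ln(1+r₁) ≈ 44.23 → 45 more payments.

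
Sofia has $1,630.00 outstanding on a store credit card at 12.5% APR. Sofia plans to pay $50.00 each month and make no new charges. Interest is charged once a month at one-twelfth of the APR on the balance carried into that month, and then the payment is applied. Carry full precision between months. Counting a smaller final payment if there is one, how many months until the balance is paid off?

41 months

Monthly rate r = 12.5%/12 = 1.04167% = 0.0104167.
Recurrence: B ← B·(1+r) − $50.00.
Month 1: interest $16.98; balance after payment $1,596.98.
Month 2: interest $16.64; balance after payment $1,563.61.
Closed form: n = −ln(1 − rB₀/P)/ln(1+r) = −ln(0.66042)/ln(1.01042) ≈ 40.036, so the balance reaches zero during payment 41.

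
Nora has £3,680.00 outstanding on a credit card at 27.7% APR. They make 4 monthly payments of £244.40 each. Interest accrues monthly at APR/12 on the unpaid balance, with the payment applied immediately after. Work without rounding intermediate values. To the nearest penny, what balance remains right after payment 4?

Monthly rate r = 27.7%/12 = 2.30833% = 0.0230833.
Each month: B ← B·(1+r) − £244.40.
Month 1: interest £84.95; balance after payment £3,520.55.
Month 2: interest £81.27; balance after payment £3,357.41.
Month 3: interest £77.50; balance after payment £3,190.51.
Month 4: interest £73.65; balance after payment £3,019.76.

£3,019.76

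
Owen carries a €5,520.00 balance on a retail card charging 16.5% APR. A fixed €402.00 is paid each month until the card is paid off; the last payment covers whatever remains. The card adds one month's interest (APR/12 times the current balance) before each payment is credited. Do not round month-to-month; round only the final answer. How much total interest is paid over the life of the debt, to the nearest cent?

€640.21

Monthly rate r = 16.5%/12 = 1.375% = 0.01375.
Payoff takes n = ⌈−ln(1 − rB₀/P)/ln(1+r)⌉ = ⌈15.322⌉ = 16 payments; the last is €130.21.
Total paid = 15·€402.00 + €130.21 = €6,160.21.
Total interest = total paid − principal = €6,160.21 − €5,520.00 = €640.21.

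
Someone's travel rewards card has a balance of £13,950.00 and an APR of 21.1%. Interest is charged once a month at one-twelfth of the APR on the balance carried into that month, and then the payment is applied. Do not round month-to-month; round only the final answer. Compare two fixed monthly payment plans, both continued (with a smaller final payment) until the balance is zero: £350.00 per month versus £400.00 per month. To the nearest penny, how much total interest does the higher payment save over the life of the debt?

£2,431.71

Monthly rate r = 21.1%/12 = 1.75833% = 0.0175833.
At £350.00/mo: n = ⌈−ln(1 − rB₀/P)/ln(1+r)⌉ = 70 payments (last £81.02); total interest = total paid − £13,950.00 = £10,281.02.
At £400.00/mo: 55 payments (last £199.31); total interest £7,849.31.
Interest saved = £10,281.02 − £7,849.31 = £2,431.71.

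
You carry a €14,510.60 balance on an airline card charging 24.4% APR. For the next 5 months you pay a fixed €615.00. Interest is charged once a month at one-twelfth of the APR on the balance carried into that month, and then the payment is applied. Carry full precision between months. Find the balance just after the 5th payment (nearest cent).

€12,844.45

Monthly rate r = 24.4%/12 = 2.03333% = 0.0203333.
Each month: B ← B·(1+r) − €615.00.
Month 1: interest €295.05; balance after payment €14,190.65.
Month 2: interest €288.54; balance after payment €13,864.19.
Month 3: interest €281.91; balance after payment €13,531.10.
Month 4: interest €275.13; balance after payment €13,191.23.
Month 5: interest €268.22; balance after payment €12,844.45.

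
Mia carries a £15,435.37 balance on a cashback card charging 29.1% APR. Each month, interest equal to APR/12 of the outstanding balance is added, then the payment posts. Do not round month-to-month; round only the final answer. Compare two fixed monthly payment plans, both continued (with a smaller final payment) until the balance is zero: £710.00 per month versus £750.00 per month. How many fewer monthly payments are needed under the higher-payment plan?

Monthly rate r = 29.1%/12 = 2.425% = 0.02425.
At £710.00/mo: n = ⌈−ln(1 − rB₀/P)/ln(1+r)⌉ = 32 payments (last £188.04); total interest = total paid − £15,435.37 = £6,762.67.
At £750.00/mo: 29 payments (last £639.83); total interest £6,204.46.
Payments saved = 32 − 29 = 3.

3 fewer payments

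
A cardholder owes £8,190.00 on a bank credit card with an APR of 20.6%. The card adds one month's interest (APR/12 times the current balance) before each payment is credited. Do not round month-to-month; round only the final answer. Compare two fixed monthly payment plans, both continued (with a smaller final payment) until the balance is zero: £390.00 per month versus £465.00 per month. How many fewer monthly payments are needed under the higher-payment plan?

Monthly rate r = 20.6%/12 = 1.71667% = 0.0171667.
At £390.00/mo: n = ⌈−ln(1 − rB₀/P)/ln(1+r)⌉ = 27 payments (last £104.28); total interest = total paid − £8,190.00 = £2,054.28.
At £465.00/mo: 22 payments (last £71.65); total interest £1,646.65.
Payments saved = 27 − 22 = 5.

5 fewer payments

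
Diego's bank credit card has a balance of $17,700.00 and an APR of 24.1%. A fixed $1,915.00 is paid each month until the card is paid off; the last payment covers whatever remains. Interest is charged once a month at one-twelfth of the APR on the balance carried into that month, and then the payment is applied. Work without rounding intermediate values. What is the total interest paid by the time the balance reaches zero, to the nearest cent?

Monthly rate r = 24.1%/12 = 2.00833% = 0.0200833.
Payoff takes n = ⌈−ln(1 − rB₀/P)/ln(1+r)⌉ = ⌈10.327⌉ = 11 payments; the last is $629.52.
Total paid = 10·$1,915.00 + $629.52 = $19,779.52.
Total interest = total paid − principal = $19,779.52 − $17,700.00 = $2,079.52.

$2,079.52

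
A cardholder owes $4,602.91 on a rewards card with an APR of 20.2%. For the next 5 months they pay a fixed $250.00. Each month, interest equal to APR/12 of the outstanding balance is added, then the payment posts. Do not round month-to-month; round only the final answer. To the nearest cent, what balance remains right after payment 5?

Monthly rate r = 20.2%/12 = 1.68333% = 0.0168333.
Each month: B ← B·(1+r) − $250.00.
Month 1: interest $77.48; balance after payment $4,430.39.
Month 2: interest $74.58; balance after payment $4,254.97.
Month 3: interest $71.63; balance after payment $4,076.60.
Month 4: interest $68.62; balance after payment $3,895.22.
Month 5: interest $65.57; balance after payment $3,710.79.

$3,710.79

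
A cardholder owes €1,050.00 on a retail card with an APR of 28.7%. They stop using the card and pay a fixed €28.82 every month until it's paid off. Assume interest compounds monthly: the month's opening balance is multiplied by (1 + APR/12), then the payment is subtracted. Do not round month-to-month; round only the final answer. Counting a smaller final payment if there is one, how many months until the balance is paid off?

87 months

Monthly rate r = 28.7%/12 = 2.39167% = 0.0239167.
Recurrence: B ← B·(1+r) − €28.82.
Month 1: interest €25.11; balance after payment €1,046.29.
Month 2: interest €25.02; balance after payment €1,042.50.
Closed form: n = −ln(1 − rB₀/P)/ln(1+r) = −ln(0.12864)/ln(1.02392) ≈ 86.765, so the balance reaches zero during payment 87.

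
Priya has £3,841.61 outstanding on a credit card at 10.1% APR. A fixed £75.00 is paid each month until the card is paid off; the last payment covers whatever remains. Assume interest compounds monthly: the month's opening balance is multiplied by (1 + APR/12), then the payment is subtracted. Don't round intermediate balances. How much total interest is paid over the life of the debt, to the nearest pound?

Monthly rate r = 10.1%/12 = 0.841667% = 0.00841667.
Payoff takes n = ⌈−ln(1 − rB₀/P)/ln(1+r)⌉ = ⌈67.300⌉ = 68 payments; the last is £22.60.
Total paid = 67·£75.00 + £22.60 = £5,047.60.
Total interest = total paid − principal = £5,047.60 − £3,841.61 = £1,205.99.

£1,206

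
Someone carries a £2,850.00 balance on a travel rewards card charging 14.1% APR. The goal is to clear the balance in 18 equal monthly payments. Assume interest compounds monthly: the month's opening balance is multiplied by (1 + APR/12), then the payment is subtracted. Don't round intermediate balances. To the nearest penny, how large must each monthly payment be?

£176.59

Monthly rate r = 14.1%/12 = 1.175% = 0.01175.
Level-payment amortization: P = B₀·r / (1 − (1+r)^(−n)) = 2850.00·0.01175 / (1 − 1.01175^(−18)).
Denominator 1 − (1+r)^(−18) = 0.189632221.
P = 33.4875 / 0.189632221 ≈ 176.59.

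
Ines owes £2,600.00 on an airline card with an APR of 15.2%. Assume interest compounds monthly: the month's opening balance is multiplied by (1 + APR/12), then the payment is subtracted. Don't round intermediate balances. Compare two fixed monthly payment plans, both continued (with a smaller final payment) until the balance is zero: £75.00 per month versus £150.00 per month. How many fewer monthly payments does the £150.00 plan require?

26 fewer payments

Monthly rate r = 15.2%/12 = 1.26667% = 0.0126667.
At £75.00/mo: n = ⌈−ln(1 − rB₀/P)/ln(1+r)⌉ = 46 payments (last £70.41); total interest = total paid − £2,600.00 = £845.41.
At £150.00/mo: 20 payments (last £104.31); total interest £354.31.
Payments saved = 46 − 20 = 26.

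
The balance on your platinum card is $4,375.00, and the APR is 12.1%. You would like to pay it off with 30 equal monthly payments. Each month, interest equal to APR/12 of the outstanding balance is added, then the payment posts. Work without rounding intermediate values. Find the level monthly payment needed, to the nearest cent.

$169.73

Monthly rate r = 12.1%/12 = 1.00833% = 0.0100833.
Level-payment amortization: P = B₀·r / (1 − (1+r)^(−n)) = 4375.00·0.0100833 / (1 − 1.01008^(−30)).
Denominator 1 − (1+r)^(−30) = 0.259911179.
P = 44.1146 / 0.259911179 ≈ 169.73.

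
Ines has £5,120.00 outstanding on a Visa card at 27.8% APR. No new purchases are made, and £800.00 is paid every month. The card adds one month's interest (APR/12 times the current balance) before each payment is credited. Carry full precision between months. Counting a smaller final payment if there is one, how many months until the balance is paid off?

Monthly rate r = 27.8%/12 = 2.31667% = 0.0231667.
Recurrence: B ← B·(1+r) − £800.00.
Month 1: interest £118.61; balance after payment £4,438.61.
Month 2: interest £102.83; balance after payment £3,741.44.
Closed form: n = −ln(1 − rB₀/P)/ln(1+r) = −ln(0.85173)/ln(1.02317) ≈ 7.007, so the balance reaches zero during payment 8.

8 payments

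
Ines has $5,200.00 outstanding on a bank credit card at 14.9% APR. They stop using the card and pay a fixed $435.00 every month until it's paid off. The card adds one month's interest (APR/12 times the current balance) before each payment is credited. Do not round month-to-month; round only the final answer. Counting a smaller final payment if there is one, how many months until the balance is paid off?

14 months

Monthly rate r = 14.9%/12 = 1.24167% = 0.0124167.
Recurrence: B ← B·(1+r) − $435.00.
Month 1: interest $64.57; balance after payment $4,829.57.
Month 2: interest $59.97; balance after payment $4,454.53.
Closed form: n = −ln(1 − rB₀/P)/ln(1+r) = −ln(0.85157)/ln(1.01242) ≈ 13.020, so the balance reaches zero during payment 14.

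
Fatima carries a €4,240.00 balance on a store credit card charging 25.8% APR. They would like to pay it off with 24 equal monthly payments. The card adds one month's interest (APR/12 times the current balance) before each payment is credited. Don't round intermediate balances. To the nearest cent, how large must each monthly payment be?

€228.00

Monthly rate r = 25.8%/12 = 2.15% = 0.0215.
Level-payment amortization: P = B₀·r / (1 − (1+r)^(−n)) = 4240.00·0.0215 / (1 − 1.0215^(−24)).
Denominator 1 − (1+r)^(−24) = 0.399823348.
P = 91.16 / 0.399823348 ≈ 228.00.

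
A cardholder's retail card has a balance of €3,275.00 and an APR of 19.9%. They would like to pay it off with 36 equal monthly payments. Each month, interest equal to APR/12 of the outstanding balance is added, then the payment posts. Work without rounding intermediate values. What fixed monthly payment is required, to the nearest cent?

€121.54

Monthly rate r = 19.9%/12 = 1.65833% = 0.0165833.
Level-payment amortization: P = B₀·r / (1 − (1+r)^(−n)) = 3275.00·0.0165833 / (1 − 1.01658^(−36)).
Denominator 1 − (1+r)^(−36) = 0.446837755.
P = 54.3104 / 0.446837755 ≈ 121.54.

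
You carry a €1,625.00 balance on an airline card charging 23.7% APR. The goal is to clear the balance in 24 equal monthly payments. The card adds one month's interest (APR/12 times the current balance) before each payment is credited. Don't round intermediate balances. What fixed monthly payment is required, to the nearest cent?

Monthly rate r = 23.7%/12 = 1.975% = 0.01975.
Level-payment amortization: P = B₀·r / (1 − (1+r)^(−n)) = 1625.00·0.01975 / (1 − 1.01975^(−24)).
Denominator 1 − (1+r)^(−24) = 0.374610098.
P = 32.0938 / 0.374610098 ≈ 85.67.

€85.67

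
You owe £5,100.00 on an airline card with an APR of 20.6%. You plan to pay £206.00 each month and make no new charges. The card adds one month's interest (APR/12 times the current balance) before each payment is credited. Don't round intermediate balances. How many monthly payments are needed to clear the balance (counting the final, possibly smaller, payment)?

Monthly rate r = 20.6%/12 = 1.71667% = 0.0171667.
Recurrence: B ← B·(1+r) − £206.00.
Month 1: interest £87.55; balance after payment £4,981.55.
Month 2: interest £85.52; balance after payment £4,861.07.
Closed form: n = −ln(1 − rB₀/P)/ln(1+r) = −ln(0.575)/ln(1.01717) ≈ 32.512, so the balance reaches zero during payment 33.

33 months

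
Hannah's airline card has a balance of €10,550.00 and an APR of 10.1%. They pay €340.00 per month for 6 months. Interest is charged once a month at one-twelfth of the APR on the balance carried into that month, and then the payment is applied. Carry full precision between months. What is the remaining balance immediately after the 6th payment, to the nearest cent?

Monthly rate r = 10.1%/12 = 0.841667% = 0.00841667.
Each month: B ← B·(1+r) − €340.00.
Month 1: interest €88.80; balance after payment €10,298.80.
Month 2: interest €86.68; balance after payment €10,045.48.
Month 3: interest €84.55; balance after payment €9,790.03.
Month 4: interest €82.40; balance after payment €9,532.43.
Month 5: interest €80.23; balance after payment €9,272.66.
Month 6: interest €78.04; balance after payment €9,010.70.

€9,010.70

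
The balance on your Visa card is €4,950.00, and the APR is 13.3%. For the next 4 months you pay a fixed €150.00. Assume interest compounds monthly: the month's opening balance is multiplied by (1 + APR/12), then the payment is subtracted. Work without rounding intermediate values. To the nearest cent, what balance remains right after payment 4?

Monthly rate r = 13.3%/12 = 1.10833% = 0.0110833.
Each month: B ← B·(1+r) − €150.00.
Month 1: interest €54.86; balance after payment €4,854.86.
Month 2: interest €53.81; balance after payment €4,758.67.
Month 3: interest €52.74; balance after payment €4,661.41.
Month 4: interest €51.66; balance after payment €4,563.08.

€4,563.08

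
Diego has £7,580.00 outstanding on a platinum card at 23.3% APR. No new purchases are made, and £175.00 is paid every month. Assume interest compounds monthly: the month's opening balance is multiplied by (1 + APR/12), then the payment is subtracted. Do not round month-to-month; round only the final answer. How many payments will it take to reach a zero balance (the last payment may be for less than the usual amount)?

96 months

Monthly rate r = 23.3%/12 = 1.94167% = 0.0194167.
Recurrence: B ← B·(1+r) − £175.00.
Month 1: interest £147.18; balance after payment £7,552.18.
Month 2: interest £146.64; balance after payment £7,523.82.
Closed form: n = −ln(1 − rB₀/P)/ln(1+r) = −ln(0.15898)/ln(1.01942) ≈ 95.627, so the balance reaches zero during payment 96.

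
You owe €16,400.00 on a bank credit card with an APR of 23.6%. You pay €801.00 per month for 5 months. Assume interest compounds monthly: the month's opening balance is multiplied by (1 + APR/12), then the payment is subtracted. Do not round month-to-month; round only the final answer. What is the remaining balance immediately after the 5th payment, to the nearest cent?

Monthly rate r = 23.6%/12 = 1.96667% = 0.0196667.
Each month: B ← B·(1+r) − €801.00.
Month 1: interest €322.53; balance after payment €15,921.53.
Month 2: interest €313.12; balance after payment €15,433.66.
Month 3: interest €303.53; balance after payment €14,936.19.
Month 4: interest €293.74; balance after payment €14,428.93.
Month 5: interest €283.77; balance after payment €13,911.70.

€13,911.70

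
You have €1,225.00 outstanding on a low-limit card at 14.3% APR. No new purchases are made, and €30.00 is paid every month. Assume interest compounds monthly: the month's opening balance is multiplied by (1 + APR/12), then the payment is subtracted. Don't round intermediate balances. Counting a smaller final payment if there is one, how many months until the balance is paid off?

57 months

Monthly rate r = 14.3%/12 = 1.19167% = 0.0119167.
Recurrence: B ← B·(1+r) − €30.00.
Month 1: interest €14.60; balance after payment €1,209.60.
Month 2: interest €14.41; balance after payment €1,194.01.
Closed form: n = −ln(1 − rB₀/P)/ln(1+r) = −ln(0.5134)/ln(1.01192) ≈ 56.279, so the balance reaches zero during payment 57.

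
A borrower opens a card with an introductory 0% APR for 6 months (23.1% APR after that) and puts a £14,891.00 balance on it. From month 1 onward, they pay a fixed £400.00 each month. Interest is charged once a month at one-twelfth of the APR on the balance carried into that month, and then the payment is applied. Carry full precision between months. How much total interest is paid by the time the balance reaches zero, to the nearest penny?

£6,791.42

Promo months 1–6 at r₀ = 0%/12 = 0; months 7+ at r₁ = 23.1%/12 = 0.01925.
After month 6 (no interest yet): B = £14,891.00 − 6·£400.00 = £12,491.00.
Then at r₁ with £400.00/mo: n₂ = −ln(1 − r₁·B/P)/ln(1+r₁) ≈ 48.20 → 49 more payments.
Total paid = 54·£400.00 + £82.42 = £21,682.42; interest = £21,682.42 − £14,891.00 = £6,791.42.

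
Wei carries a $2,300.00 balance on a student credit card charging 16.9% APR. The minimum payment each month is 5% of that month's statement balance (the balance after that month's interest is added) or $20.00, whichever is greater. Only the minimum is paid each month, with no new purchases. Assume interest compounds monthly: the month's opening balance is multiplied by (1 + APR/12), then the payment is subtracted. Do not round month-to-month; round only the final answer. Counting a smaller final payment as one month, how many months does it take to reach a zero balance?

71 months

Monthly rate r = 16.9%/12 = 1.40833% = 0.0140833.
While 5% of the post-interest balance exceeds $20.00, each month B ← (B·(1+r))·(1 − 0.05), i.e. B shrinks by the factor (1+r)·0.95 = 0.96338.
This holds for months 1–48. Entering month 49 the balance is $383.70; 5% of the post-interest balance is now below $20.00, so the flat $20.00 minimum applies from here.
From month 49 a fixed $20.00 at rate r clears $383.70 in 23 more payments. Total: 48 + 23 = 71 months.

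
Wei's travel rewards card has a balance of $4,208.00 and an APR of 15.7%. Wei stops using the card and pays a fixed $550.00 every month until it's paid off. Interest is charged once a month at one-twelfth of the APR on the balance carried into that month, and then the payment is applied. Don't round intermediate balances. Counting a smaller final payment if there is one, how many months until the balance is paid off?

9 payments

Monthly rate r = 15.7%/12 = 1.30833% = 0.0130833.
Recurrence: B ← B·(1+r) − $550.00.
Month 1: interest $55.05; balance after payment $3,713.05.
Month 2: interest $48.58; balance after payment $3,211.63.
Closed form: n = −ln(1 − rB₀/P)/ln(1+r) = −ln(0.8999)/ln(1.01308) ≈ 8.114, so the balance reaches zero during payment 9.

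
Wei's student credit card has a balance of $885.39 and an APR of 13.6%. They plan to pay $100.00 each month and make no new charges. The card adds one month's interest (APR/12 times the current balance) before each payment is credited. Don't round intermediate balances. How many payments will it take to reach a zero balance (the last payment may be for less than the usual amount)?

Monthly rate r = 13.6%/12 = 1.13333% = 0.0113333.
Recurrence: B ← B·(1+r) − $100.00.
Month 1: interest $10.03; balance after payment $795.42.
Month 2: interest $9.01; balance after payment $704.44.
Closed form: n = −ln(1 − rB₀/P)/ln(1+r) = −ln(0.89966)/ln(1.01133) ≈ 9.383, so the balance reaches zero during payment 10.

10 months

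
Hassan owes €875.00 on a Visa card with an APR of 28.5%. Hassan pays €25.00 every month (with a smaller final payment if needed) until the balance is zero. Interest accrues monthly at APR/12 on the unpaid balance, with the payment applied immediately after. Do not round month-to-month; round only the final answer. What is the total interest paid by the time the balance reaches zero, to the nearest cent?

€1,020.19

Monthly rate r = 28.5%/12 = 2.375% = 0.02375.
Payoff takes n = ⌈−ln(1 − rB₀/P)/ln(1+r)⌉ = ⌈75.806⌉ = 76 payments; the last is €20.19.
Total paid = 75·€25.00 + €20.19 = €1,895.19.
Total interest = total paid − principal = €1,895.19 − €875.00 = €1,020.19.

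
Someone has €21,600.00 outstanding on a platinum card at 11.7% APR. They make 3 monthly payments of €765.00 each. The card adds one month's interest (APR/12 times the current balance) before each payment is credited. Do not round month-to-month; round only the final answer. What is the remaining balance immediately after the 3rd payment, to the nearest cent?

€19,920.53

Monthly rate r = 11.7%/12 = 0.975% = 0.00975.
Each month: B ← B·(1+r) − €765.00.
Month 1: interest €210.60; balance after payment €21,045.60.
Month 2: interest €205.19; balance after payment €20,485.79.
Month 3: interest €199.74; balance after payment €19,920.53.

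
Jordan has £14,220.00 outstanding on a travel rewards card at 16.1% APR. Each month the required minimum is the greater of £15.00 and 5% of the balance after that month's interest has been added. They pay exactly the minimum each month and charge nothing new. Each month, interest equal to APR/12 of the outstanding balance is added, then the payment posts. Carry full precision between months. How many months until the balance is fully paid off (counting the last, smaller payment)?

126 months

Monthly rate r = 16.1%/12 = 1.34167% = 0.0134167.
While 5% of the post-interest balance exceeds £15.00, each month B ← (B·(1+r))·(1 − 0.05), i.e. B shrinks by the factor (1+r)·0.95 = 0.96275.
This holds for months 1–102. Entering month 103 the balance is £295.86; 5% of the post-interest balance is now below £15.00, so the flat £15.00 minimum applies from here.
From month 103 a fixed £15.00 at rate r clears £295.86 in 24 more payments. Total: 102 + 24 = 126 months.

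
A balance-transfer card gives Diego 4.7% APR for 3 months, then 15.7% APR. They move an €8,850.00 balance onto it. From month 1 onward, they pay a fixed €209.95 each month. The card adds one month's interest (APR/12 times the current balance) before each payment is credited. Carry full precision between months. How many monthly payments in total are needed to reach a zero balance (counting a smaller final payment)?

60 payments

Promo months 1–3 at r₀ = 4.7%/12 = 0.00391667; months 4+ at r₁ = 15.7%/12 = 0.0130833.
After month 3: iterate B ← B·(1+r₀) − €209.95 for 3 months → €8,322.08.
Then at r₁ with €209.95/mo: n₂ = −ln(1 − r₁·B/P)/ln(1+r₁) ≈ 56.24 → 57 more payments.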